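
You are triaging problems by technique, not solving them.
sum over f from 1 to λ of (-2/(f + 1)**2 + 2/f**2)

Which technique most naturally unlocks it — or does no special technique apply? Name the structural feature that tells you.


Verdict: telescoping — the piece each term subtracts is 2/f**2 advanced by one index, and it reappears with a plus sign leading the following term — the sum collapses to its boundary terms.


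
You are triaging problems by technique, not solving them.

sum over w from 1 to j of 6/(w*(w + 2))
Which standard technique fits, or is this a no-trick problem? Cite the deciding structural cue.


Diagnosis: telescoping — poles of 6/(w*(w + 2)) differ by an integer, the telltale of a telescoping partial-fraction sum.


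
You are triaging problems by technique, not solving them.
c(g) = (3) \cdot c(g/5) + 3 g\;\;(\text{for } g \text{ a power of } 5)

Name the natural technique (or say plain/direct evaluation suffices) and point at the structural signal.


Best approach: the master substitution — the argument shrinks by the factor 5, so measure the index on a logarithmic scale and the recursion becomes a shift.


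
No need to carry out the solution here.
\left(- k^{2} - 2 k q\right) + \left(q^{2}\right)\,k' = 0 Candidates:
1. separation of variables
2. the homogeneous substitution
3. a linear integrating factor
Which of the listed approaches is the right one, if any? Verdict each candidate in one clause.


Verdict: the homogeneous substitution — the slope is degree-zero homogeneous: the ratio substitution v = k/q collapses it. A Bernoulli substitution is a fair alternative on this equation directly; the homogeneous reading takes it as given.
- separation of variables: no division isolates the independent variable from the unknown.
- the homogeneous substitution: applies; the problem has the shape this method handles.
- a linear integrating factor — the unknown enters nonlinearly (through a power, a denominator, or a transcendental function), which the linear integrating-factor recipe cannot absorb as-is — any repair would come from a preliminary substitution, not the factor.


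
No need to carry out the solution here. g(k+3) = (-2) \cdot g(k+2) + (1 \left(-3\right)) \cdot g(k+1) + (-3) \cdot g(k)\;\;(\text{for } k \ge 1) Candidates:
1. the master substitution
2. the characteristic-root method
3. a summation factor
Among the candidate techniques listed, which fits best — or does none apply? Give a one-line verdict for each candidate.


Method: the characteristic-root method — try a geometric ansatz r^k: constant coefficients turn the recurrence into one polynomial equation in r.
- the master substitution — the recursion shifts the index rather than dividing it.
- the characteristic-root method — yes — fits the structure here.
- a summation factor: a summation factor telescopes one-step recursions; this one carries higher-order memory.


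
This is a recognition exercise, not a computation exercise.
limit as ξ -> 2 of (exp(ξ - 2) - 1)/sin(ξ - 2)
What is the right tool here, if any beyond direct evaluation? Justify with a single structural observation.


Best approach: l'Hôpital's rule (0/0) — substituting 2 gives 0 over 0; differentiate top and bottom once and re-evaluate. Expanding numerator and denominator to first order gives the same value — the rule automates exactly that.


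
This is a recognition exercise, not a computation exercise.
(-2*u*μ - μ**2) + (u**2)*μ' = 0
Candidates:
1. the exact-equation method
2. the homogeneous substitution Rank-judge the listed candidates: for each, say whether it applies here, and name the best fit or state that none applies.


Best approach: the homogeneous substitution — solved for the derivative, the right side is unchanged under scaling u and μ together — it depends only on the ratio μ/u, so substitute a single ratio variable. This doubles as a Bernoulli equation in the unknown as written; the homogeneous route needs no setup at all.
- the exact-equation method — exactness fails on the nose — the mixed partials do not match.
- the homogeneous substitution: applies; the problem has the shape this method handles.


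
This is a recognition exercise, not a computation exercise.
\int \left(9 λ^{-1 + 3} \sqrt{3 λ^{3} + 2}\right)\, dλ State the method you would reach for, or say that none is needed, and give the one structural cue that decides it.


Diagnosis: u-substitution — collected, the integrand has one factor that is, up to a constant, the derivative of an inner expression the rest depends on — substitute for that inner expression.


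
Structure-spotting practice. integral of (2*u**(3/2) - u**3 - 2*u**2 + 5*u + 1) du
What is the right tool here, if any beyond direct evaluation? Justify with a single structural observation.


Method: no special technique — every term is a constant multiple of a power of u; term-wise power-rule integration needs no preliminary transformation.


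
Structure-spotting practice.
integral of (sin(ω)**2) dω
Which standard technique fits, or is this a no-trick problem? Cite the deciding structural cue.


Verdict: a trigonometric identity — sin(ω)**2 carries an even exponent — trade it for double-angle cosines before integrating.


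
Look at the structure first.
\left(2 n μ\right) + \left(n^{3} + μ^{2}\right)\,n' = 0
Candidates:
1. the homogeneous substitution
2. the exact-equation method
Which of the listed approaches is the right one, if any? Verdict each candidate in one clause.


Best approach: the exact-equation method — the mixed-partials test passes for 2 n μ and n^{3} + μ^{2}, so a potential function exists as presented.
- the homogeneous substitution: the slope is not a function of the ratio of the variables alone.
- the exact-equation method: applicable, and directly so.


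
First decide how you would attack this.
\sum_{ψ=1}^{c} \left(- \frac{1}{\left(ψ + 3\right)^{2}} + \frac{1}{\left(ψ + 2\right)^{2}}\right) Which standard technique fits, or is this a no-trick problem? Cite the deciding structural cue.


Technique: telescoping — a difference of consecutive values of one function (\frac{1}{\left(ψ + 2\right)^{2}} at one index and the next) — telescoping by construction.


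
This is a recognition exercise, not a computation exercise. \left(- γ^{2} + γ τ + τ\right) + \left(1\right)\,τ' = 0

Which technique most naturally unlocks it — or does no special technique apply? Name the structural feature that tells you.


Best approach: a linear integrating factor — the unknown enters only to the first power against a nonzero forcing term — the integrating-factor template applies directly.


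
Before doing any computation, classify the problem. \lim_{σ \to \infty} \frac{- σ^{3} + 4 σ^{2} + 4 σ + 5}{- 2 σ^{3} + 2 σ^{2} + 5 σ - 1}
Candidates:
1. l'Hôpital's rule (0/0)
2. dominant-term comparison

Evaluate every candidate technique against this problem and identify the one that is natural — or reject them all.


Verdict: dominant-term comparison — divide by the highest power of σ present: lower-order terms vanish and the dominant ratio remains.
- l'Hôpital's rule (0/0): viewed as a single quotient this runs to ∞/∞, not the 0/0 clash this candidate addresses; an at-infinity variant of the rule would resolve it, but comparing leading growth reads the answer without differentiating.
- dominant-term comparison — a fit — the right tool for this form.


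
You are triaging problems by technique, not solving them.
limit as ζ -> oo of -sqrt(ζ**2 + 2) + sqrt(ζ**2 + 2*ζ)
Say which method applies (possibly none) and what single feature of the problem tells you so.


Method: conjugate multiplication — the ∞ − ∞ radical form is the exact trigger for the conjugate maneuver.


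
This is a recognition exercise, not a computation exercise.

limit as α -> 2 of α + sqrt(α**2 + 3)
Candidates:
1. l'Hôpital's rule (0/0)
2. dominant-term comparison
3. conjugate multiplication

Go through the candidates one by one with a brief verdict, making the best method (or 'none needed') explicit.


Diagnosis: no special technique — no vanishing denominator and no indeterminate clash at the point — evaluation is immediate.
- l'Hôpital's rule (0/0) — substituting the point produces a determinate value, not a 0 over 0 clash.
- dominant-term comparison: this limit is not decided by comparing leading-term growth at infinity.
- conjugate multiplication: there is no infinity-minus-infinity radical difference to rationalize.


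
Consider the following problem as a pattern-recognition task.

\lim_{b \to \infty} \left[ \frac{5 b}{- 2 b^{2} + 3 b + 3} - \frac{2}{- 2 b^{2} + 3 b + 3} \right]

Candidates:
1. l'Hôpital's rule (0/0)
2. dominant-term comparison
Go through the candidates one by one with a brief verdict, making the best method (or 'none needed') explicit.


Method: dominant-term comparison — at large b only the top-degree terms survive; compare the leading terms and the limit falls out.
- l'Hôpital's rule (0/0): as a single quotient the expression runs to ∞/∞ at the limit point — an at-infinity form of the rule would apply, though the leading-growth comparison is the direct reading.
- dominant-term comparison — applies; the problem has the shape this method handles.


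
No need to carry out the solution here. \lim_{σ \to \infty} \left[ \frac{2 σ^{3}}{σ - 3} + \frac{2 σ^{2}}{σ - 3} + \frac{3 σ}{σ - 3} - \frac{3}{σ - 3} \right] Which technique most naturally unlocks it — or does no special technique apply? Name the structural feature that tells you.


Best approach: dominant-term comparison — divide through by the highest power of σ; every lower-order term dies and the dominant terms decide the limit. As a single quotient, the ∞/∞ shape would yield to repeated differentiation as well — the growth comparison gets there in one look.


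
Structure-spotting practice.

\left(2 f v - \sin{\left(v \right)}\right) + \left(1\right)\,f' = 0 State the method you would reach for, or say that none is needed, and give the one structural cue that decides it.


Diagnosis: a linear integrating factor — the unknown enters only to the first power against a nonzero forcing term — the integrating-factor template applies directly.


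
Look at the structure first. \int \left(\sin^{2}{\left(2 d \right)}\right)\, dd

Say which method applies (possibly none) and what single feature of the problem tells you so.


Best approach: a trigonometric identity — the exponent on \sin^{2}{\left(2 d \right)} is even — the power-reduction identity is the standard preprocessing step.


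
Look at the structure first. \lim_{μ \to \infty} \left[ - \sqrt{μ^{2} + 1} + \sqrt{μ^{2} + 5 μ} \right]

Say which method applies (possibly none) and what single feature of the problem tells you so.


Technique: conjugate multiplication — infinity minus infinity with a radical in play — multiply by the conjugate so the divergences of \sqrt{μ^{2} + 5 μ} and \sqrt{μ^{2} + 1} annihilate.


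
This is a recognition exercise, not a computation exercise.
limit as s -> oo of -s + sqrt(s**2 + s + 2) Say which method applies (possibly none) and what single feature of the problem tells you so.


Best approach: conjugate multiplication — this difference gives up after one conjugate multiplication — the radical structure cancels against its conjugate.


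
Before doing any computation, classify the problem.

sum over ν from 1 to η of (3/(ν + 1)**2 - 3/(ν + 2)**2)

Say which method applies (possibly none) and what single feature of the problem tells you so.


Diagnosis: telescoping — this sum is a zipper: each term contributes 3/(ν + 1)**2 and removes the next index's value, which the following term puts back, closing term by term.


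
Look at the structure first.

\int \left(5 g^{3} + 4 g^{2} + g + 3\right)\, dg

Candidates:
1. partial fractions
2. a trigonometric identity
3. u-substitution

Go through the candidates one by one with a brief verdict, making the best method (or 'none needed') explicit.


Diagnosis: no special technique — scan for structure and find none: constant multiples of powers of g, integrate directly.
- partial fractions — the expression is not a ratio of polynomials that decomposes further.
- a trigonometric identity — there is no trigonometric structure at all — the integrand carries no sine or cosine to rewrite.
- u-substitution: no substitution does more than relabel what direct integration already handles.


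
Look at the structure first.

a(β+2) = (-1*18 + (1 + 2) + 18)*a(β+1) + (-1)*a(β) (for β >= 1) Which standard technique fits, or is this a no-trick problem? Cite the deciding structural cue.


Verdict: the characteristic-root method — because shifting β leaves the equation's coefficients unchanged, exponential trials reduce it to algebra.


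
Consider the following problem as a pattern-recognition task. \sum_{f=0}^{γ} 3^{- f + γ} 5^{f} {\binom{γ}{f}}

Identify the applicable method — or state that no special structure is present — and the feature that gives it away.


Technique: the binomial theorem — binomial coefficients against complementary powers of 5 and 3: recognize the binomial expansion and resum.


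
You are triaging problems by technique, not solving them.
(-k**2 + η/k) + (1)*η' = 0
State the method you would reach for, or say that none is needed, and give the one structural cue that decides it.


Best approach: a linear integrating factor — linear in the unknown with genuine forcing: multiply through by the exponential of the integrated coefficient and the left side closes into one derivative.


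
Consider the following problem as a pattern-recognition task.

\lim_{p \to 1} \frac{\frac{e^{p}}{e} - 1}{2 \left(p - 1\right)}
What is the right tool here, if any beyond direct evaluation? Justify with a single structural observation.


Technique: l'Hôpital's rule (0/0) — substituting 1 gives 0 over 0; differentiate top and bottom once and re-evaluate. One could equally expand both pieces locally and compare leading terms; the rule does that in one stroke.


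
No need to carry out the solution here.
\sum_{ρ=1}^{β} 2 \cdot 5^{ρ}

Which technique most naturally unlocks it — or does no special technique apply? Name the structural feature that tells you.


Verdict: the geometric series formula — consecutive terms stand in a fixed index-free ratio — the geometric sum formula closes it.


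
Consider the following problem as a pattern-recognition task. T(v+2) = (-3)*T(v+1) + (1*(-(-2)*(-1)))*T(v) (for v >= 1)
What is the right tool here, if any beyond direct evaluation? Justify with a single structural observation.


Verdict: the characteristic-root method — shift-invariance with fixed coefficients calls for exponential trials; the characteristic polynomial finds every r^v.


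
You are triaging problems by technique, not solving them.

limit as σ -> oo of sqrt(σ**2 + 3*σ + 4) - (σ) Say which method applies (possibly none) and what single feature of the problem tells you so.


Verdict: conjugate multiplication — two divergent pieces with a minus sign between them and a radical in the mix: rationalize sqrt(σ**2 + 3*σ + 4) - σ before any limit law applies.


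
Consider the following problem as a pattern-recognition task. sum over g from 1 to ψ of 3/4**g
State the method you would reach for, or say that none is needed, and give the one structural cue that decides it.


Method: the geometric series formula — consecutive terms stand in a fixed index-free ratio — the geometric sum formula closes it.


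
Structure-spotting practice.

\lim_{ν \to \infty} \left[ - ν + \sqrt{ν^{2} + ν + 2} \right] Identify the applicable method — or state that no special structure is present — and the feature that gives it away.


Verdict: conjugate multiplication — both pieces blow up but their difference is finite; the conjugate trick rationalizes \sqrt{ν^{2} + ν + 2} - ν.


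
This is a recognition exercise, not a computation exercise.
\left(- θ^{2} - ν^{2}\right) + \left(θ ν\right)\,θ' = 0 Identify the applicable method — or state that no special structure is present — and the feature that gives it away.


Verdict: the homogeneous substitution — the slope's numerator and denominator share total degree; set v = θ/ν and the equation drops to separable form. A Bernoulli rewrite works here as the equation stands — the homogeneous substitution is the more immediate reading.


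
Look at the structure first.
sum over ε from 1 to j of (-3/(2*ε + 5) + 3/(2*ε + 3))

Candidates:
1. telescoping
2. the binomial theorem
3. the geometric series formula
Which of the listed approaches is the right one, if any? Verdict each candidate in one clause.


Verdict: telescoping — consecutive terms evaluate one function at adjacent indices (3/(2*ε + 3) is its current value): one term's tail is the next term's head, so the chain collapses.
- telescoping — yes, a natural case for it.
- the binomial theorem: no binomial coefficients pair up with complementary powers here.
- the geometric series formula — no single multiplier carries one term to the next throughout the sum.


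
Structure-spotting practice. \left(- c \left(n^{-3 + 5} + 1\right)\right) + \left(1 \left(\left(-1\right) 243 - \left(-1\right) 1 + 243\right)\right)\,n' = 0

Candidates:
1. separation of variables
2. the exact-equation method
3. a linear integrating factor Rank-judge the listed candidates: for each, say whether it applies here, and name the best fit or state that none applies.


Diagnosis: separation of variables — solved for the derivative, the right side factors as c times (n^{-3 + 5} + 1) — all c-dependence separates from all n-dependence.
- separation of variables: yes, a natural case for it.
- the exact-equation method: the mixed partial derivatives differ, so the left side is not a total differential.
- a linear integrating factor — a nonlinear term in the unknown puts this outside the integrating-factor template.


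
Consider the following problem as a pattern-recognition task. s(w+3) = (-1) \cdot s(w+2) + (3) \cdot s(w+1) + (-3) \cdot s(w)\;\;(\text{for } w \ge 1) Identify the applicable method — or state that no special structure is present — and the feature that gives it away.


Best approach: the characteristic-root method — fixed numeric weights on consecutive terms and no forcing term added: the root method in its home territory.


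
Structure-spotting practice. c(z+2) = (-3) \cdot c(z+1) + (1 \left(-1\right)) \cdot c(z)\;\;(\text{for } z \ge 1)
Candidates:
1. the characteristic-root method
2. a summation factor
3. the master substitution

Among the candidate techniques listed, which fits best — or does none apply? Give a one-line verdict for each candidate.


Diagnosis: the characteristic-root method — this is the constant-coefficient homogeneous case — the whole solution in z reduces to a polynomial's roots.
- the characteristic-root method — applies; the problem has the shape this method handles.
- a summation factor: the recurrence reaches back more than one step, outside the first-order family a summation factor normalizes.
- the master substitution — with no divided-index recursive call, reindexing by powers of a base buys nothing.


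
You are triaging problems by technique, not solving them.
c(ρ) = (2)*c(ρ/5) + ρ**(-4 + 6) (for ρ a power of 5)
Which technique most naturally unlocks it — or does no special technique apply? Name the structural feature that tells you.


Technique: the master substitution — the argument shrinks by the factor 5, so measure the index on a logarithmic scale and the recursion becomes a shift.


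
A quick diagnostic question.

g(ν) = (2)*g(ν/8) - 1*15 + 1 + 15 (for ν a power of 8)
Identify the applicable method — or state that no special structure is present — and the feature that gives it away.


Method: the master substitution — the argument shrinks by the factor 8, so measure the index on a logarithmic scale and the recursion becomes a shift.


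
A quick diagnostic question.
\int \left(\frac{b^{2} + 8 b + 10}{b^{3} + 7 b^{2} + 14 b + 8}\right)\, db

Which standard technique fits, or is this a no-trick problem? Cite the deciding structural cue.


Technique: partial fractions — each factor of b^{3} + 7 b^{2} + 14 b + 8 owns one elementary piece of the integrand — separate them and integrate piecewise.


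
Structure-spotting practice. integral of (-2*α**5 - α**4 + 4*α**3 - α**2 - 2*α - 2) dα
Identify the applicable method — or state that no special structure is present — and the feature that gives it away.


Best approach: no special technique — nothing composite, nothing rational, nothing trigonometric — each constant-multiple power of α integrates by the power rule alone.


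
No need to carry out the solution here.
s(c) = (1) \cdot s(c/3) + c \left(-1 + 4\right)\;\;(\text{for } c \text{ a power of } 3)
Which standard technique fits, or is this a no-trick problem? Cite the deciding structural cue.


Technique: the master substitution — the argument shrinks by the factor 3, so measure the index on a logarithmic scale and the recursion becomes a shift.


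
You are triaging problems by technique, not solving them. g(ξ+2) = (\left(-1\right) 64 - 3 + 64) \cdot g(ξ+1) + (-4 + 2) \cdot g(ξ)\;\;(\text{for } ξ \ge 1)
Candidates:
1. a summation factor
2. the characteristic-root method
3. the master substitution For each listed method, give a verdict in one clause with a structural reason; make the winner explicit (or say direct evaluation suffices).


Method: the characteristic-root method — no index-dependence in the weights and nothing inhomogeneous: classic characteristic-equation setup.
- a summation factor — the recurrence reaches back more than one step, outside the first-order family a summation factor normalizes.
- the characteristic-root method: a fit — the right tool for this form.
- the master substitution — there is no divide-the-index recursive argument.


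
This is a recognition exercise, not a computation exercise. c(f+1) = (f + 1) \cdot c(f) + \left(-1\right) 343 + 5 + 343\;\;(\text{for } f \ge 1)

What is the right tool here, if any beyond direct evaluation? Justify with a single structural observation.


Method: a summation factor — one-term recursion with variable weight f + 1 is solved by product normalization, not by root-finding.


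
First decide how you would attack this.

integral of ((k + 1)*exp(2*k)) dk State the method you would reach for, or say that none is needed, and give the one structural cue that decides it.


Diagnosis: integration by parts — the integrand splits as k + 1 times exp(2*k) — repeatedly differentiating the polynomial part kills it, which is the parts ladder.


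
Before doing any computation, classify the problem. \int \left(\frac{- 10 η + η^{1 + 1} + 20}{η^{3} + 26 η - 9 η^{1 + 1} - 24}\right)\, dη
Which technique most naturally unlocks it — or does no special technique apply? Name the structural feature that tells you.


Best approach: partial fractions — a proper rational integrand whose denominator splits into simpler factors — decompose into partial fractions first.


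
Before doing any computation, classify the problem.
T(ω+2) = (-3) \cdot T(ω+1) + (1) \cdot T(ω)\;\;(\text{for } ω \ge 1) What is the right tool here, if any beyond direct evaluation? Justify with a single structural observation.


Diagnosis: the characteristic-root method — the recurrence treats every index alike (constant coefficients, no forcing) — precisely the regime where r^ω trials close it.


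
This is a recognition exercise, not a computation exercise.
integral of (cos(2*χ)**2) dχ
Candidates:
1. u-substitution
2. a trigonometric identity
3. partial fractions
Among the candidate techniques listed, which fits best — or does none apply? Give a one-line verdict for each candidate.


Diagnosis: a trigonometric identity — apply power reduction to cos(2*χ)**2; each application halves the trigonometric degree.
- u-substitution: no subexpression of the integrand serves as a whole-integral substitution inner — individual terms may offer their own, but none carries its derivative as a factor of the full integrand; a working change of variable would have to be constructed from outside the expression.
- a trigonometric identity: applicable, and directly so.
- partial fractions: there is no rational-function structure to decompose.


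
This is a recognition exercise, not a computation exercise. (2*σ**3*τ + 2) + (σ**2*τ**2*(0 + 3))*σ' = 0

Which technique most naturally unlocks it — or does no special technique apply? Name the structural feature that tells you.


Technique: the exact-equation method — take the mixed partials of 2*σ**3*τ + 2 and σ**2*τ**2*(0 + 3): they are equal, which certifies an exact differential.


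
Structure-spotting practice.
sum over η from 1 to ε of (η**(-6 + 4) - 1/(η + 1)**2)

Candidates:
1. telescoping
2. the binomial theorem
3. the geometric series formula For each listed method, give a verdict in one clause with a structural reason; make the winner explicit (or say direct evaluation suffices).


Best approach: telescoping — the summand is η**(-6 + 4) minus the same expression shifted by one, so consecutive terms cancel in pairs.
- telescoping — applies; the problem has the shape this method handles.
- the binomial theorem — the terms do not reassemble into a binomial power.
- the geometric series formula: the term-to-term ratio changes with the index, so the geometric formula cannot close it.


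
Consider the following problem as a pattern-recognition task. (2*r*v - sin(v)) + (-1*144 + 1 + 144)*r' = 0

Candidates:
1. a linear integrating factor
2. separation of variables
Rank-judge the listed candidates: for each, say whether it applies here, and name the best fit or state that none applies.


Best approach: a linear integrating factor — the unknown enters only to the first power against a nonzero forcing term — the integrating-factor template applies directly.
- a linear integrating factor — applicable, and directly so.
- separation of variables — no algebra isolates the independent variable on one side and the unknown on the other.


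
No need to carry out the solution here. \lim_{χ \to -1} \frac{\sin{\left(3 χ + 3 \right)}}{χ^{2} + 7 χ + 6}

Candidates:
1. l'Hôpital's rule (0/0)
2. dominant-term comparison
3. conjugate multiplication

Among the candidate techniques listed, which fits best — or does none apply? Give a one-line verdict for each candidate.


Method: l'Hôpital's rule (0/0) — both numerator and denominator vanish at -1: the genuine 0/0 indeterminate that l'Hôpital exists for. Known elementary limits would finish this too — the rule just bypasses the case analysis.
- l'Hôpital's rule (0/0) — yes, a natural case for it.
- dominant-term comparison: no ranking of term growth rates resolves the limit here.
- conjugate multiplication: no divergent radical difference is present for a conjugate pair to cancel.


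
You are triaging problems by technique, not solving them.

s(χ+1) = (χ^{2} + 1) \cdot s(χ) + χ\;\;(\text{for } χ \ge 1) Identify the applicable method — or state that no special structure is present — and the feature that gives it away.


Diagnosis: a summation factor — one step of memory with a weight χ^{2} + 1 that changes as the index grows — the summation-factor construction is built for this.


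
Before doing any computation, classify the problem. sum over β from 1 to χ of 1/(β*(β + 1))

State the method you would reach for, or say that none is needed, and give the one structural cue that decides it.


Diagnosis: telescoping — 1/(β*(β + 1)) decomposes into shift-paired simple fractions; the series telescopes to finitely many boundary pieces.


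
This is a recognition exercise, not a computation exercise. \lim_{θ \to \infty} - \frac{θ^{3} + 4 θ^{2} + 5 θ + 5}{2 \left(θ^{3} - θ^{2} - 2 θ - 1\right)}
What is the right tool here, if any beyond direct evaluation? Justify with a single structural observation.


Technique: dominant-term comparison — divide by the highest power of θ present: lower-order terms vanish and the dominant ratio remains. As a single quotient, the ∞/∞ shape would yield to repeated differentiation as well — the growth comparison gets there in one look.


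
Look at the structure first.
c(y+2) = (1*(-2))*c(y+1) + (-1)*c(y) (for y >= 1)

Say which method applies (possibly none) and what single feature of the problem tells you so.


Method: the characteristic-root method — try a geometric ansatz r^y: constant coefficients turn the recurrence into one polynomial equation in r.


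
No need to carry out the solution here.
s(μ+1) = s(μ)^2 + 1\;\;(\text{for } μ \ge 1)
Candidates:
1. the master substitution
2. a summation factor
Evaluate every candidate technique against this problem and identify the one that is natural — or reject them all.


Best approach: no special technique — nonlinear feedback in the recursion rules out every root- or factor-based technique.
- the master substitution: no fixed divisor shrinks the index between calls.
- a summation factor: no summation factor applies — the rule is not linear in the sequence values.


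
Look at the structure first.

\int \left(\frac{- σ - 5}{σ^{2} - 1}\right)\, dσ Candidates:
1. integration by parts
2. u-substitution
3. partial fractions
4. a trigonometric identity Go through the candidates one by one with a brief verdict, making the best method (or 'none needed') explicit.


Method: partial fractions — break σ^{2} - 1 into its roots and the integral splits into logarithm-sized bites.
- integration by parts: the nonconstant-polynomial-times-standard-kernel pattern (an exp, sine, cosine, or logarithm partner) is absent.
- u-substitution — no subexpression of the integrand pairs with its own derivative as a factor — individual terms may offer their own substitutions, but any change of variable covering the whole integral would have to be constructed from outside the expression.
- partial fractions — applies; the problem has the shape this method handles.
- a trigonometric identity: there is no trigonometric structure at all — the integrand carries no sine or cosine to rewrite.


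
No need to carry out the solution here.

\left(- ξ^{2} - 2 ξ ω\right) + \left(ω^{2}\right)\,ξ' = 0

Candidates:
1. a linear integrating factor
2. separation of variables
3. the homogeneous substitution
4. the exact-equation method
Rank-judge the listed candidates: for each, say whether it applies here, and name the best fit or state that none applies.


Diagnosis: the homogeneous substitution — the slope is degree-zero homogeneous: the ratio substitution v = ξ/ω collapses it. This doubles as a Bernoulli equation in the unknown as written; the homogeneous route needs no setup at all.
- a linear integrating factor: the unknown enters nonlinearly (through a power, a denominator, or a transcendental function), which the linear integrating-factor recipe cannot absorb as-is — any repair would come from a preliminary substitution, not the factor.
- separation of variables: the two dependences are entangled, not a clean product of one-variable pieces.
- the homogeneous substitution: yes — fits the structure here.
- the exact-equation method: the mixed partial derivatives differ, so the left side is not a total differential.


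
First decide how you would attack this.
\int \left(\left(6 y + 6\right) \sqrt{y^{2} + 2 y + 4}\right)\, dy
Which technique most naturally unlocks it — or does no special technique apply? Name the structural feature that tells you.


Best approach: u-substitution — 6 y + 6 matches the derivative of y^{2} + 2 y + 4 up to a constant; with u = y^{2} + 2 y + 4 the whole integrand folds into a function of u alone.


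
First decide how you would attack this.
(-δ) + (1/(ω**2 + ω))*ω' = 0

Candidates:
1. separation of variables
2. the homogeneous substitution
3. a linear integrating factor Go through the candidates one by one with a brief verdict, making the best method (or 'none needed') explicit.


Best approach: separation of variables — one side of the product carries the independent variable, the other the unknown — the textbook separation shape. A Bernoulli substitution applies to this equation as given; separation takes the same equation in its displayed form.
- separation of variables — applicable, and directly so.
- the homogeneous substitution — the ratio of the variables does not determine the slope.
- a linear integrating factor — the unknown enters nonlinearly (through a power, a denominator, or a transcendental function), which the linear integrating-factor recipe cannot absorb as-is — any repair would come from a preliminary substitution, not the factor.


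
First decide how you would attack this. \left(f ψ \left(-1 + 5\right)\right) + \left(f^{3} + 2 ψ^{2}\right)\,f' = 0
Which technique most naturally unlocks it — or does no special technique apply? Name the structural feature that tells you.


Best approach: the exact-equation method — because the two cross partials coincide, the form is conservative as written — recover its potential in (ψ, f).


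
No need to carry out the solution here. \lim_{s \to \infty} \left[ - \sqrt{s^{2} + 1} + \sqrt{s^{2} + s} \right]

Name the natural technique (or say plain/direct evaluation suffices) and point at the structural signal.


Technique: conjugate multiplication — the difference \sqrt{s^{2} + s} - \sqrt{s^{2} + 1} is an ∞ − ∞ stalemate; its conjugate partner breaks the tie.


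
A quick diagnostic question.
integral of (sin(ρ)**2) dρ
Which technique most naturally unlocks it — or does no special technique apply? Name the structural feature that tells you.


Verdict: a trigonometric identity — the even trigonometric power sin(ρ)**2 reduces by a double-angle identity before any integration is attempted.


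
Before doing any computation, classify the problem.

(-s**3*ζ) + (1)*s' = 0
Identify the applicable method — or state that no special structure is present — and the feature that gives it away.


Best approach: separation of variables — solved for the derivative, the right side factors as ζ times s**3 — all ζ-dependence separates from all s-dependence.


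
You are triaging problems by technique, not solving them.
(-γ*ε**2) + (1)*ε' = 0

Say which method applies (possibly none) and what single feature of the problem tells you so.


Method: separation of variables — the slope splits multiplicatively: γ carrying all γ-dependence times ε**2 carrying all ε-dependence — separate and integrate.


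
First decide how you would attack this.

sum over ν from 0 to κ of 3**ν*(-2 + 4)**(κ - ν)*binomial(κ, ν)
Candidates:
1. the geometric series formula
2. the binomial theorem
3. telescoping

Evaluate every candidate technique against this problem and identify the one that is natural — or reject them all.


Best approach: the binomial theorem — terms weighting binomial(κ, ν) against matched powers of 3 and (-2 + 4) reassemble into (3 + (-2 + 4))^κ by the binomial theorem.
- the geometric series formula — the term-to-term ratio drifts with the index — the one thing the geometric formula cannot absorb.
- the binomial theorem — applies; the problem has the shape this method handles.
- telescoping: as presented, consecutive terms share no shifted copy to cancel against — no rewrite is on display to change that.


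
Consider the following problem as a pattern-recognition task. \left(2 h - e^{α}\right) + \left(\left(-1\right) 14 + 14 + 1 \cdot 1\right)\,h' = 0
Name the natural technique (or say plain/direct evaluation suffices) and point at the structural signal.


Method: a linear integrating factor — arrange it as h' + 2·h = (the forcing term) and the integrating factor does the rest.


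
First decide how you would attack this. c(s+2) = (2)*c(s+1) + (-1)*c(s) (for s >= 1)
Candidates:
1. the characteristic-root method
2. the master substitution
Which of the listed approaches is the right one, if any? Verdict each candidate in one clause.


Technique: the characteristic-root method — the recurrence treats every index alike (constant coefficients, no forcing) — precisely the regime where r^s trials close it.
- the characteristic-root method: applicable, and directly so.
- the master substitution: the recursion steps by a constant offset, so exponential reindexing is pointless.


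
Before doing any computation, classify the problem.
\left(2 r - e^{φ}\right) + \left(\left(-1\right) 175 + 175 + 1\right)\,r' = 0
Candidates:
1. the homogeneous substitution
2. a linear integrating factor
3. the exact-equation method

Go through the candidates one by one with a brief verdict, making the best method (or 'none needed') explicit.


Technique: a linear integrating factor — the unknown enters only to the first power against a nonzero forcing term — the integrating-factor template applies directly.
- the homogeneous substitution — the slope changes under joint rescaling, failing the degree-zero test.
- a linear integrating factor: applicable, and directly so.
- the exact-equation method: the mixed partial derivatives differ, so the left side is not a total differential.


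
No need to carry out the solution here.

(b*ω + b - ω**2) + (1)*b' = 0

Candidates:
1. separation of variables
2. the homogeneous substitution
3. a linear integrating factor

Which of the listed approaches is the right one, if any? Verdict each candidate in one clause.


Verdict: a linear integrating factor — the unknown enters only to the first power against a nonzero forcing term — the integrating-factor template applies directly.
- separation of variables: the two dependences are entangled, not a clean product of one-variable pieces.
- the homogeneous substitution — the ratio substitution does not collapse this equation.
- a linear integrating factor: yes — fits the structure here.


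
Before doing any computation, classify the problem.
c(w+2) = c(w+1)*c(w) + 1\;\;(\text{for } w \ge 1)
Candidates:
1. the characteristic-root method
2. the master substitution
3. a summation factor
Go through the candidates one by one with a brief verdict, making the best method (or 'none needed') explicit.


Verdict: no special technique — the unknown sequence enters the update nonlinearly, so no linear method fits the recurrence as written — direct iteration remains.
- the characteristic-root method — nonlinearity rules out exponential-mode superposition from the start.
- the master substitution — there is no divide-the-index recursive argument.
- a summation factor: the recursion is nonlinear — outside the first-order linear family a summation factor addresses.


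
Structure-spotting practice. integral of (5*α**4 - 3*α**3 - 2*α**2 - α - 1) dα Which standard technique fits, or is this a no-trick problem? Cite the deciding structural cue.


Best approach: no special technique — a term-by-term power-rule job in α; no substitution or rearrangement earns its keep here.


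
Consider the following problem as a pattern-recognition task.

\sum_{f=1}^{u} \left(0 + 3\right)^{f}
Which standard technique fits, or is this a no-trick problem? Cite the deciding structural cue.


Best approach: the geometric series formula — consecutive terms stand in a fixed index-free ratio — the geometric sum formula closes it.


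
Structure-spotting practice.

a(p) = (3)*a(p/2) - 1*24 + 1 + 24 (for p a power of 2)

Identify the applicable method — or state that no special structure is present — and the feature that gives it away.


Verdict: the master substitution — the argument p/2 divides the index by 2; the standard p = 2^m substitution converts it to a constant-shift recurrence.
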